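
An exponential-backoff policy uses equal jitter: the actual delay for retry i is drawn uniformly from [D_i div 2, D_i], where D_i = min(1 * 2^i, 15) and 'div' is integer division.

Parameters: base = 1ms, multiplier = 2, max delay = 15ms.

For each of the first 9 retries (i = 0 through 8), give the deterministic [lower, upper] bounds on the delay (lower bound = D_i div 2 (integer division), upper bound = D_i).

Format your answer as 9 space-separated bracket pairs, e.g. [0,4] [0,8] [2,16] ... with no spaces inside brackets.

Computing bounds per retry:
  i=0: D_i=min(1*2^0,15)=1, bounds=[0,1]
  i=1: D_i=min(1*2^1,15)=2, bounds=[1,2]
  i=2: D_i=min(1*2^2,15)=4, bounds=[2,4]
  i=3: D_i=min(1*2^3,15)=8, bounds=[4,8]
  i=4: D_i=min(1*2^4,15)=15, bounds=[7,15]
  i=5: D_i=min(1*2^5,15)=15, bounds=[7,15]
  i=6: D_i=min(1*2^6,15)=15, bounds=[7,15]
  i=7: D_i=min(1*2^7,15)=15, bounds=[7,15]
  i=8: D_i=min(1*2^8,15)=15, bounds=[7,15]

Answer: [0,1] [1,2] [2,4] [4,8] [7,15] [7,15] [7,15] [7,15] [7,15]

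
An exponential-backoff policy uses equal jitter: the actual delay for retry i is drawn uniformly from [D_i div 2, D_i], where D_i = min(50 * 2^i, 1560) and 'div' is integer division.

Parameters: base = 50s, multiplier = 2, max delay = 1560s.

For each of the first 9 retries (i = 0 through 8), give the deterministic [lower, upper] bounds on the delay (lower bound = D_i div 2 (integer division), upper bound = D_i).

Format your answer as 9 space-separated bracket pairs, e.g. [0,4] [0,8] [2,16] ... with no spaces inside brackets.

Answer: [25,50] [50,100] [100,200] [200,400] [400,800] [780,1560] [780,1560] [780,1560] [780,1560]

Derivation:
Computing bounds per retry:
  i=0: D_i=min(50*2^0,1560)=50, bounds=[25,50]
  i=1: D_i=min(50*2^1,1560)=100, bounds=[50,100]
  i=2: D_i=min(50*2^2,1560)=200, bounds=[100,200]
  i=3: D_i=min(50*2^3,1560)=400, bounds=[200,400]
  i=4: D_i=min(50*2^4,1560)=800, bounds=[400,800]
  i=5: D_i=min(50*2^5,1560)=1560, bounds=[780,1560]
  i=6: D_i=min(50*2^6,1560)=1560, bounds=[780,1560]
  i=7: D_i=min(50*2^7,1560)=1560, bounds=[780,1560]
  i=8: D_i=min(50*2^8,1560)=1560, bounds=[780,1560]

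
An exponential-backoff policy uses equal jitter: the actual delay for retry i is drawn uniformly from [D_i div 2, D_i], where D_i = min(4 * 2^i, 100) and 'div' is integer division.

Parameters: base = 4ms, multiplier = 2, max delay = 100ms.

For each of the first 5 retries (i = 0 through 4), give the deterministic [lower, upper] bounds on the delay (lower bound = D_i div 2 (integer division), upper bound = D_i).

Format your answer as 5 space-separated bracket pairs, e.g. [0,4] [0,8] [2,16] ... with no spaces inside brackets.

Answer: [2,4] [4,8] [8,16] [16,32] [32,64]

Derivation:
Computing bounds per retry:
  i=0: D_i=min(4*2^0,100)=4, bounds=[2,4]
  i=1: D_i=min(4*2^1,100)=8, bounds=[4,8]
  i=2: D_i=min(4*2^2,100)=16, bounds=[8,16]
  i=3: D_i=min(4*2^3,100)=32, bounds=[16,32]
  i=4: D_i=min(4*2^4,100)=64, bounds=[32,64]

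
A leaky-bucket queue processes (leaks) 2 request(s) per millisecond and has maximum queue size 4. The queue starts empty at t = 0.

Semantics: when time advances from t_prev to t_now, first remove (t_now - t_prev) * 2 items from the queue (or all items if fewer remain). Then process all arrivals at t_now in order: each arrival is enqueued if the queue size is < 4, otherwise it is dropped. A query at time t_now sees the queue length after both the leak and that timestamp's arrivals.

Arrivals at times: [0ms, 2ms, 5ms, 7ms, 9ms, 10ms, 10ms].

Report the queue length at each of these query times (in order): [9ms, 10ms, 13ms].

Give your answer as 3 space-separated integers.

Queue lengths at query times:
  query t=9ms: backlog = 1
  query t=10ms: backlog = 2
  query t=13ms: backlog = 0

Answer: 1 2 0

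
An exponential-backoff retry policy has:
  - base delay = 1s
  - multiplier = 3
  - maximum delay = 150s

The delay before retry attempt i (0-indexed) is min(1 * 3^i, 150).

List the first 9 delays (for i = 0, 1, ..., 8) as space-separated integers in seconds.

Answer: 1 3 9 27 81 150 150 150 150

Derivation:
Computing each delay:
  i=0: min(1*3^0, 150) = 1
  i=1: min(1*3^1, 150) = 3
  i=2: min(1*3^2, 150) = 9
  i=3: min(1*3^3, 150) = 27
  i=4: min(1*3^4, 150) = 81
  i=5: min(1*3^5, 150) = 150
  i=6: min(1*3^6, 150) = 150
  i=7: min(1*3^7, 150) = 150
  i=8: min(1*3^8, 150) = 150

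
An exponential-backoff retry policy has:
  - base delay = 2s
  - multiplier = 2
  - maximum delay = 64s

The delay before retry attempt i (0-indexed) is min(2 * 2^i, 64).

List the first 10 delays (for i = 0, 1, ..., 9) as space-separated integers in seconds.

Computing each delay:
  i=0: min(2*2^0, 64) = 2
  i=1: min(2*2^1, 64) = 4
  i=2: min(2*2^2, 64) = 8
  i=3: min(2*2^3, 64) = 16
  i=4: min(2*2^4, 64) = 32
  i=5: min(2*2^5, 64) = 64
  i=6: min(2*2^6, 64) = 64
  i=7: min(2*2^7, 64) = 64
  i=8: min(2*2^8, 64) = 64
  i=9: min(2*2^9, 64) = 64

Answer: 2 4 8 16 32 64 64 64 64 64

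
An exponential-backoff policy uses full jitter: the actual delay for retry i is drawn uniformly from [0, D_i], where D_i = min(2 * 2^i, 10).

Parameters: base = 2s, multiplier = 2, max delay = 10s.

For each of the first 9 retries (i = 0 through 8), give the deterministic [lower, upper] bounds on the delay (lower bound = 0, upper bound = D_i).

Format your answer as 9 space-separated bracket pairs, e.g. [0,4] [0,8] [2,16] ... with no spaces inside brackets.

Answer: [0,2] [0,4] [0,8] [0,10] [0,10] [0,10] [0,10] [0,10] [0,10]

Derivation:
Computing bounds per retry:
  i=0: D_i=min(2*2^0,10)=2, bounds=[0,2]
  i=1: D_i=min(2*2^1,10)=4, bounds=[0,4]
  i=2: D_i=min(2*2^2,10)=8, bounds=[0,8]
  i=3: D_i=min(2*2^3,10)=10, bounds=[0,10]
  i=4: D_i=min(2*2^4,10)=10, bounds=[0,10]
  i=5: D_i=min(2*2^5,10)=10, bounds=[0,10]
  i=6: D_i=min(2*2^6,10)=10, bounds=[0,10]
  i=7: D_i=min(2*2^7,10)=10, bounds=[0,10]
  i=8: D_i=min(2*2^8,10)=10, bounds=[0,10]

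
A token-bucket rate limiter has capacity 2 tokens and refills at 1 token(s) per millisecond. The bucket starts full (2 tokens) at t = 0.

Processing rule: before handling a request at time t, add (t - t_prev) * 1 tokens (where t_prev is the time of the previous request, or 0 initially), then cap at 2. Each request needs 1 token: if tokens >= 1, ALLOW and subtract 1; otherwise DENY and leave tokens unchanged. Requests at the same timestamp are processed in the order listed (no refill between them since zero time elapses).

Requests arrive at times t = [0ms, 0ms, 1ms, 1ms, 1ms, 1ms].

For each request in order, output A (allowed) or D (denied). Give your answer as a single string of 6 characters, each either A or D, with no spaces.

Simulating step by step:
  req#1 t=0ms: ALLOW
  req#2 t=0ms: ALLOW
  req#3 t=1ms: ALLOW
  req#4 t=1ms: DENY
  req#5 t=1ms: DENY
  req#6 t=1ms: DENY

Answer: AAADDD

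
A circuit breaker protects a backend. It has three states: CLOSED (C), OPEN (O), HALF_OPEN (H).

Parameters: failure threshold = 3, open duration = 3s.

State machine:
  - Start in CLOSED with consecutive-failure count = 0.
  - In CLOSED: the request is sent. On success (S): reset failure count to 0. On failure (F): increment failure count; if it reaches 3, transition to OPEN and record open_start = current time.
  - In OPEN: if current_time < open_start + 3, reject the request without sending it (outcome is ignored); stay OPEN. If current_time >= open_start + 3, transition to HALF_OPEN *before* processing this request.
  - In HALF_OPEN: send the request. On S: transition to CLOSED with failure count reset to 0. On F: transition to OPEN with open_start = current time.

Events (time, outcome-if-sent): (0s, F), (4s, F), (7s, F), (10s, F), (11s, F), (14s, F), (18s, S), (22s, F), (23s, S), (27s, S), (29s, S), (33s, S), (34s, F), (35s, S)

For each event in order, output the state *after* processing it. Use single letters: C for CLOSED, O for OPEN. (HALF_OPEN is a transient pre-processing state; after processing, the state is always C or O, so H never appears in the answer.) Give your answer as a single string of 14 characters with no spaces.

Answer: CCOOOOCCCCCCCC

Derivation:
State after each event:
  event#1 t=0s outcome=F: state=CLOSED
  event#2 t=4s outcome=F: state=CLOSED
  event#3 t=7s outcome=F: state=OPEN
  event#4 t=10s outcome=F: state=OPEN
  event#5 t=11s outcome=F: state=OPEN
  event#6 t=14s outcome=F: state=OPEN
  event#7 t=18s outcome=S: state=CLOSED
  event#8 t=22s outcome=F: state=CLOSED
  event#9 t=23s outcome=S: state=CLOSED
  event#10 t=27s outcome=S: state=CLOSED
  event#11 t=29s outcome=S: state=CLOSED
  event#12 t=33s outcome=S: state=CLOSED
  event#13 t=34s outcome=F: state=CLOSED
  event#14 t=35s outcome=S: state=CLOSED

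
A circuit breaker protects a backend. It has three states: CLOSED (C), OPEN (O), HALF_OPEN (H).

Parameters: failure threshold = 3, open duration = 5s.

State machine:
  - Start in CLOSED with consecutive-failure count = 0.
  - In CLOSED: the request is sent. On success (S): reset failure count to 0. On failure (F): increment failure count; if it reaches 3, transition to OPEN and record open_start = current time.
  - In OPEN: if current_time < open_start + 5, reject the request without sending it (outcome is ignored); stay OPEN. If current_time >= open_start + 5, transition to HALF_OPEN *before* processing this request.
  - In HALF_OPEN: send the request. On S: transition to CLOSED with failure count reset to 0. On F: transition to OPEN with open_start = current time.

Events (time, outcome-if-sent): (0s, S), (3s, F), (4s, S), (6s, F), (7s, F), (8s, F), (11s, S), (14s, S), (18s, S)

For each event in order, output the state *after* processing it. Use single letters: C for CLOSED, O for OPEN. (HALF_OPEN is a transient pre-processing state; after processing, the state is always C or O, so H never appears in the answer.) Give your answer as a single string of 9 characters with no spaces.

Answer: CCCCCOOCC

Derivation:
State after each event:
  event#1 t=0s outcome=S: state=CLOSED
  event#2 t=3s outcome=F: state=CLOSED
  event#3 t=4s outcome=S: state=CLOSED
  event#4 t=6s outcome=F: state=CLOSED
  event#5 t=7s outcome=F: state=CLOSED
  event#6 t=8s outcome=F: state=OPEN
  event#7 t=11s outcome=S: state=OPEN
  event#8 t=14s outcome=S: state=CLOSED
  event#9 t=18s outcome=S: state=CLOSED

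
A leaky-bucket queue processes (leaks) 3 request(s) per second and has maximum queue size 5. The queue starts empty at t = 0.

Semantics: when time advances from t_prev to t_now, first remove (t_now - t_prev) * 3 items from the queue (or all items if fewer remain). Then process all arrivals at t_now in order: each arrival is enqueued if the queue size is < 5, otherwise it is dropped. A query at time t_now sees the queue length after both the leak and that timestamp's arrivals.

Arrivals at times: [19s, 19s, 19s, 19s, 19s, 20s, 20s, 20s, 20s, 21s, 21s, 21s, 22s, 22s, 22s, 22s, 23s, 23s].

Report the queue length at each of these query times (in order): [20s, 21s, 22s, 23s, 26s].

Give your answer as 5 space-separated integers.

Answer: 5 5 5 4 0

Derivation:
Queue lengths at query times:
  query t=20s: backlog = 5
  query t=21s: backlog = 5
  query t=22s: backlog = 5
  query t=23s: backlog = 4
  query t=26s: backlog = 0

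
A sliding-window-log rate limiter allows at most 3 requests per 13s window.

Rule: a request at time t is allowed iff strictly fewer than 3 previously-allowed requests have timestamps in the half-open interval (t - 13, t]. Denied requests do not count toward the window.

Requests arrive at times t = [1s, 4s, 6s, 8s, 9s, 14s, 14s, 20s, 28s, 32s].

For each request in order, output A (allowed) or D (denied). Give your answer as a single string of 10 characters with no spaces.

Answer: AAADDADAAA

Derivation:
Tracking allowed requests in the window:
  req#1 t=1s: ALLOW
  req#2 t=4s: ALLOW
  req#3 t=6s: ALLOW
  req#4 t=8s: DENY
  req#5 t=9s: DENY
  req#6 t=14s: ALLOW
  req#7 t=14s: DENY
  req#8 t=20s: ALLOW
  req#9 t=28s: ALLOW
  req#10 t=32s: ALLOW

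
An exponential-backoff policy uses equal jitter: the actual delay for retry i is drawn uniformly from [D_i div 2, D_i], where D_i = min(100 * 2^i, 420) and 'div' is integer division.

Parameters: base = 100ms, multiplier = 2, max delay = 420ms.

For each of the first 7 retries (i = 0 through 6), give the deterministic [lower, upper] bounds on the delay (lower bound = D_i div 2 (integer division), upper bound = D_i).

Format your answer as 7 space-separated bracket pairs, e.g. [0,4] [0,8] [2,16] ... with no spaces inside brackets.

Answer: [50,100] [100,200] [200,400] [210,420] [210,420] [210,420] [210,420]

Derivation:
Computing bounds per retry:
  i=0: D_i=min(100*2^0,420)=100, bounds=[50,100]
  i=1: D_i=min(100*2^1,420)=200, bounds=[100,200]
  i=2: D_i=min(100*2^2,420)=400, bounds=[200,400]
  i=3: D_i=min(100*2^3,420)=420, bounds=[210,420]
  i=4: D_i=min(100*2^4,420)=420, bounds=[210,420]
  i=5: D_i=min(100*2^5,420)=420, bounds=[210,420]
  i=6: D_i=min(100*2^6,420)=420, bounds=[210,420]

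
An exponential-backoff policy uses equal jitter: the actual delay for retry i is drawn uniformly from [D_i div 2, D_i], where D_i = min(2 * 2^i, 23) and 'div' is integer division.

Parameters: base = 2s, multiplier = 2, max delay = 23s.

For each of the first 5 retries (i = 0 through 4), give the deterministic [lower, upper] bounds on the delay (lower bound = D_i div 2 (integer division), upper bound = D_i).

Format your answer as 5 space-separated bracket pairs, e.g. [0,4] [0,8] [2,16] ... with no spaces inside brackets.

Answer: [1,2] [2,4] [4,8] [8,16] [11,23]

Derivation:
Computing bounds per retry:
  i=0: D_i=min(2*2^0,23)=2, bounds=[1,2]
  i=1: D_i=min(2*2^1,23)=4, bounds=[2,4]
  i=2: D_i=min(2*2^2,23)=8, bounds=[4,8]
  i=3: D_i=min(2*2^3,23)=16, bounds=[8,16]
  i=4: D_i=min(2*2^4,23)=23, bounds=[11,23]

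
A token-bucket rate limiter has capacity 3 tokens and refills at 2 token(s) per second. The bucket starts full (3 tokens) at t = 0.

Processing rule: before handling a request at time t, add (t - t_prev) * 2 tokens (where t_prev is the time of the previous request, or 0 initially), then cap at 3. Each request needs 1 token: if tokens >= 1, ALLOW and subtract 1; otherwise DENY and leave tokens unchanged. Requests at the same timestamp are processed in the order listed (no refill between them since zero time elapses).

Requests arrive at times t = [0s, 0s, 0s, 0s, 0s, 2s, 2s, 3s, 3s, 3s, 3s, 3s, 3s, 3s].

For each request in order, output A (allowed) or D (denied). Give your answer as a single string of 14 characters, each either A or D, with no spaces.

Simulating step by step:
  req#1 t=0s: ALLOW
  req#2 t=0s: ALLOW
  req#3 t=0s: ALLOW
  req#4 t=0s: DENY
  req#5 t=0s: DENY
  req#6 t=2s: ALLOW
  req#7 t=2s: ALLOW
  req#8 t=3s: ALLOW
  req#9 t=3s: ALLOW
  req#10 t=3s: ALLOW
  req#11 t=3s: DENY
  req#12 t=3s: DENY
  req#13 t=3s: DENY
  req#14 t=3s: DENY

Answer: AAADDAAAAADDDD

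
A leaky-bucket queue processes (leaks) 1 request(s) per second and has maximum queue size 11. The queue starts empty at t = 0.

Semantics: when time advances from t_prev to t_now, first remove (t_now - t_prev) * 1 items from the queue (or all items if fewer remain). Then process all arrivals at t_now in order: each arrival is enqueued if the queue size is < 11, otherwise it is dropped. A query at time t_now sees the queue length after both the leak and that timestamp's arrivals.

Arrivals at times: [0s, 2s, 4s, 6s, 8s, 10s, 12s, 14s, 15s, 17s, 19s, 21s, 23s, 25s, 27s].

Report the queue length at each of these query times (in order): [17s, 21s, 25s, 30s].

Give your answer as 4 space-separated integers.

Answer: 1 1 1 0

Derivation:
Queue lengths at query times:
  query t=17s: backlog = 1
  query t=21s: backlog = 1
  query t=25s: backlog = 1
  query t=30s: backlog = 0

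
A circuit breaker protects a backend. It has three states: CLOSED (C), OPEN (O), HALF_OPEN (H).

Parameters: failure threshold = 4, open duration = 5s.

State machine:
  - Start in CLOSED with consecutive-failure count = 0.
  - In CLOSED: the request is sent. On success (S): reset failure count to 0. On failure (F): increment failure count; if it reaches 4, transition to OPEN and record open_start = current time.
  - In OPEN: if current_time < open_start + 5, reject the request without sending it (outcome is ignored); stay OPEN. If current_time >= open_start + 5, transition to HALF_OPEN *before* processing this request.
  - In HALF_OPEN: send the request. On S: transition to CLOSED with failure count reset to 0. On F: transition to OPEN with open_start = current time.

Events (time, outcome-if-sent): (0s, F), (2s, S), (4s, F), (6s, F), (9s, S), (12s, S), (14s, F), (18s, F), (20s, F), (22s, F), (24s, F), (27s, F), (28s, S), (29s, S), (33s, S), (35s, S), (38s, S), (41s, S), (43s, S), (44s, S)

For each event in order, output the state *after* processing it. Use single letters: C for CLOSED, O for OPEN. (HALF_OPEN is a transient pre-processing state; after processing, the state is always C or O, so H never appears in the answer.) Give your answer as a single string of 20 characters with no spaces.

State after each event:
  event#1 t=0s outcome=F: state=CLOSED
  event#2 t=2s outcome=S: state=CLOSED
  event#3 t=4s outcome=F: state=CLOSED
  event#4 t=6s outcome=F: state=CLOSED
  event#5 t=9s outcome=S: state=CLOSED
  event#6 t=12s outcome=S: state=CLOSED
  event#7 t=14s outcome=F: state=CLOSED
  event#8 t=18s outcome=F: state=CLOSED
  event#9 t=20s outcome=F: state=CLOSED
  event#10 t=22s outcome=F: state=OPEN
  event#11 t=24s outcome=F: state=OPEN
  event#12 t=27s outcome=F: state=OPEN
  event#13 t=28s outcome=S: state=OPEN
  event#14 t=29s outcome=S: state=OPEN
  event#15 t=33s outcome=S: state=CLOSED
  event#16 t=35s outcome=S: state=CLOSED
  event#17 t=38s outcome=S: state=CLOSED
  event#18 t=41s outcome=S: state=CLOSED
  event#19 t=43s outcome=S: state=CLOSED
  event#20 t=44s outcome=S: state=CLOSED

Answer: CCCCCCCCCOOOOOCCCCCC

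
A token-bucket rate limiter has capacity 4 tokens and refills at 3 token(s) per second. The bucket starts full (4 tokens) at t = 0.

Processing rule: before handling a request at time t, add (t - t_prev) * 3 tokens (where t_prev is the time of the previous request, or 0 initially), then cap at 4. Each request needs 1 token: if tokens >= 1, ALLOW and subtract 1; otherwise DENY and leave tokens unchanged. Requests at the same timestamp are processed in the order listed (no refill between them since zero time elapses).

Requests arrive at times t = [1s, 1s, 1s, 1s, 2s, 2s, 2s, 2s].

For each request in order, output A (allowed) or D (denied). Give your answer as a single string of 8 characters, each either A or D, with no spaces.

Answer: AAAAAAAD

Derivation:
Simulating step by step:
  req#1 t=1s: ALLOW
  req#2 t=1s: ALLOW
  req#3 t=1s: ALLOW
  req#4 t=1s: ALLOW
  req#5 t=2s: ALLOW
  req#6 t=2s: ALLOW
  req#7 t=2s: ALLOW
  req#8 t=2s: DENY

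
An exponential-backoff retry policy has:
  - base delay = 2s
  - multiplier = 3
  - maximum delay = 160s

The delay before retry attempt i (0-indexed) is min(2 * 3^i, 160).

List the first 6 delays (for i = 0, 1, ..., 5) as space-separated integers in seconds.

Computing each delay:
  i=0: min(2*3^0, 160) = 2
  i=1: min(2*3^1, 160) = 6
  i=2: min(2*3^2, 160) = 18
  i=3: min(2*3^3, 160) = 54
  i=4: min(2*3^4, 160) = 160
  i=5: min(2*3^5, 160) = 160

Answer: 2 6 18 54 160 160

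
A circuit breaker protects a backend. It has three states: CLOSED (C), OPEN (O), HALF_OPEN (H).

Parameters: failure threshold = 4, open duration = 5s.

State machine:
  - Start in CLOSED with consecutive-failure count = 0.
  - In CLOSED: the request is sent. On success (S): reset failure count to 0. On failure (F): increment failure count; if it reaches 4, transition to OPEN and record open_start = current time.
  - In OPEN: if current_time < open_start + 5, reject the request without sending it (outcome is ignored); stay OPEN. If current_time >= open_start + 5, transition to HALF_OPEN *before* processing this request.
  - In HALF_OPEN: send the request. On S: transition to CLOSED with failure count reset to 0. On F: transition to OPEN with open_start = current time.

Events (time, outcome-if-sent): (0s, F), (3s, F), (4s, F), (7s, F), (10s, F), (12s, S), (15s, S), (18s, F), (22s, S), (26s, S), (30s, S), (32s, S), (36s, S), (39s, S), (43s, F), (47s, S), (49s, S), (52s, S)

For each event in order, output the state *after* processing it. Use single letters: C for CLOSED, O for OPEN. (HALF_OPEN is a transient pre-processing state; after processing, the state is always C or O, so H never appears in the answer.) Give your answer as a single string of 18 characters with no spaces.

State after each event:
  event#1 t=0s outcome=F: state=CLOSED
  event#2 t=3s outcome=F: state=CLOSED
  event#3 t=4s outcome=F: state=CLOSED
  event#4 t=7s outcome=F: state=OPEN
  event#5 t=10s outcome=F: state=OPEN
  event#6 t=12s outcome=S: state=CLOSED
  event#7 t=15s outcome=S: state=CLOSED
  event#8 t=18s outcome=F: state=CLOSED
  event#9 t=22s outcome=S: state=CLOSED
  event#10 t=26s outcome=S: state=CLOSED
  event#11 t=30s outcome=S: state=CLOSED
  event#12 t=32s outcome=S: state=CLOSED
  event#13 t=36s outcome=S: state=CLOSED
  event#14 t=39s outcome=S: state=CLOSED
  event#15 t=43s outcome=F: state=CLOSED
  event#16 t=47s outcome=S: state=CLOSED
  event#17 t=49s outcome=S: state=CLOSED
  event#18 t=52s outcome=S: state=CLOSED

Answer: CCCOOCCCCCCCCCCCCC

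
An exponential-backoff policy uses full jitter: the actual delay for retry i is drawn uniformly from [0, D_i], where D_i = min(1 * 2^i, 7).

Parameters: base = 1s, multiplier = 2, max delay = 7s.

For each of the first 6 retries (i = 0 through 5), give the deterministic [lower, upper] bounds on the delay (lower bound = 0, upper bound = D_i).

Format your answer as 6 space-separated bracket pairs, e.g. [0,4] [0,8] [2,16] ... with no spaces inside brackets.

Answer: [0,1] [0,2] [0,4] [0,7] [0,7] [0,7]

Derivation:
Computing bounds per retry:
  i=0: D_i=min(1*2^0,7)=1, bounds=[0,1]
  i=1: D_i=min(1*2^1,7)=2, bounds=[0,2]
  i=2: D_i=min(1*2^2,7)=4, bounds=[0,4]
  i=3: D_i=min(1*2^3,7)=7, bounds=[0,7]
  i=4: D_i=min(1*2^4,7)=7, bounds=[0,7]
  i=5: D_i=min(1*2^5,7)=7, bounds=[0,7]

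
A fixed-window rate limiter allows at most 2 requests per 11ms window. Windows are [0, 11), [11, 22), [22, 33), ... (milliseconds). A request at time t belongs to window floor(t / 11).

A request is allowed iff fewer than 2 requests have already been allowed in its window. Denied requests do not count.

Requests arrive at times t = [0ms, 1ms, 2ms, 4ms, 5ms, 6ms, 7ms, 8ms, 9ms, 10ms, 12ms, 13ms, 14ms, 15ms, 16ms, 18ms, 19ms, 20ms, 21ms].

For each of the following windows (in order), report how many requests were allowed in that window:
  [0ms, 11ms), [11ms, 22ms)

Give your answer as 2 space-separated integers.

Processing requests:
  req#1 t=0ms (window 0): ALLOW
  req#2 t=1ms (window 0): ALLOW
  req#3 t=2ms (window 0): DENY
  req#4 t=4ms (window 0): DENY
  req#5 t=5ms (window 0): DENY
  req#6 t=6ms (window 0): DENY
  req#7 t=7ms (window 0): DENY
  req#8 t=8ms (window 0): DENY
  req#9 t=9ms (window 0): DENY
  req#10 t=10ms (window 0): DENY
  req#11 t=12ms (window 1): ALLOW
  req#12 t=13ms (window 1): ALLOW
  req#13 t=14ms (window 1): DENY
  req#14 t=15ms (window 1): DENY
  req#15 t=16ms (window 1): DENY
  req#16 t=18ms (window 1): DENY
  req#17 t=19ms (window 1): DENY
  req#18 t=20ms (window 1): DENY
  req#19 t=21ms (window 1): DENY

Allowed counts by window: 2 2

Answer: 2 2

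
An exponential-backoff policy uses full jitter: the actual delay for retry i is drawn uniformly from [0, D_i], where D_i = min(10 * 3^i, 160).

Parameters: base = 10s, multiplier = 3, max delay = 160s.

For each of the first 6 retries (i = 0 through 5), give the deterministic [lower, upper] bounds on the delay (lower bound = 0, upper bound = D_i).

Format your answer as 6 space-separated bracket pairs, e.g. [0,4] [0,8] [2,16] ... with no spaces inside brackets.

Computing bounds per retry:
  i=0: D_i=min(10*3^0,160)=10, bounds=[0,10]
  i=1: D_i=min(10*3^1,160)=30, bounds=[0,30]
  i=2: D_i=min(10*3^2,160)=90, bounds=[0,90]
  i=3: D_i=min(10*3^3,160)=160, bounds=[0,160]
  i=4: D_i=min(10*3^4,160)=160, bounds=[0,160]
  i=5: D_i=min(10*3^5,160)=160, bounds=[0,160]

Answer: [0,10] [0,30] [0,90] [0,160] [0,160] [0,160]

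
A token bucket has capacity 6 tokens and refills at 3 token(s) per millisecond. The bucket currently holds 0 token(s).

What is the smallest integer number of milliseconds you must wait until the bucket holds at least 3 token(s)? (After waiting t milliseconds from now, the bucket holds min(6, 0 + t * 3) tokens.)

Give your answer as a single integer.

Answer: 1

Derivation:
Need 0 + t * 3 >= 3, so t >= 3/3.
Smallest integer t = ceil(3/3) = 1.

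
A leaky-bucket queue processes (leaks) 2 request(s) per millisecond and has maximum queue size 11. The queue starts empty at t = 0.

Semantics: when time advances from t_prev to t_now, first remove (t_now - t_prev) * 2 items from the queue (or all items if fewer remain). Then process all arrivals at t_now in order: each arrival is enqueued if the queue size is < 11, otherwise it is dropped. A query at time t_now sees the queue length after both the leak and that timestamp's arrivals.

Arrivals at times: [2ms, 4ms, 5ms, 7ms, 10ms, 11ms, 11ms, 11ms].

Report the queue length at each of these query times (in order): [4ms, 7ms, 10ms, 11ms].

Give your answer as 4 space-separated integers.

Queue lengths at query times:
  query t=4ms: backlog = 1
  query t=7ms: backlog = 1
  query t=10ms: backlog = 1
  query t=11ms: backlog = 3

Answer: 1 1 1 3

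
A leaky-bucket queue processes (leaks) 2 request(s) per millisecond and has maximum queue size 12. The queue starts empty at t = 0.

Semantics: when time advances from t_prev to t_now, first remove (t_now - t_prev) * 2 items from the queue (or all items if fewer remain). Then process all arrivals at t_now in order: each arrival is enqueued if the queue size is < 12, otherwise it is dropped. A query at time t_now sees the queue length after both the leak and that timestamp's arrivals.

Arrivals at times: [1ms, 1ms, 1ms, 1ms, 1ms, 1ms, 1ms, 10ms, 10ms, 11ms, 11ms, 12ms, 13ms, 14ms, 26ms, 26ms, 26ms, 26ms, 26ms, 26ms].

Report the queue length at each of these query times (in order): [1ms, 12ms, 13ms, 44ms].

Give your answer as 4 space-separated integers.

Queue lengths at query times:
  query t=1ms: backlog = 7
  query t=12ms: backlog = 1
  query t=13ms: backlog = 1
  query t=44ms: backlog = 0

Answer: 7 1 1 0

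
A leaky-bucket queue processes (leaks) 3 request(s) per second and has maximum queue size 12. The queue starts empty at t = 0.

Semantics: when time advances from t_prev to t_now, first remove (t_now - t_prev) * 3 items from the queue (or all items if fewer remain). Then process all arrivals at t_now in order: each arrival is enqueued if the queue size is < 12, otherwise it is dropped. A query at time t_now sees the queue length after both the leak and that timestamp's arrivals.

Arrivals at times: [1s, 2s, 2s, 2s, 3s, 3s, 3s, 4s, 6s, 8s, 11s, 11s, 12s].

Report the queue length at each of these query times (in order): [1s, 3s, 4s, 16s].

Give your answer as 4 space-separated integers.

Answer: 1 3 1 0

Derivation:
Queue lengths at query times:
  query t=1s: backlog = 1
  query t=3s: backlog = 3
  query t=4s: backlog = 1
  query t=16s: backlog = 0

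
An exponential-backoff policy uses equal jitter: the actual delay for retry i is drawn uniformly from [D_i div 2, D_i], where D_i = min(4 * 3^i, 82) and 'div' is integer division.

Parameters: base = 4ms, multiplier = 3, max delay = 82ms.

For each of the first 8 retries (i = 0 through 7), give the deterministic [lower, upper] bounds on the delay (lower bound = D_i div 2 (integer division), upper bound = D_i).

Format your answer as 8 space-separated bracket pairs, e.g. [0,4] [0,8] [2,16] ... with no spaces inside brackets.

Computing bounds per retry:
  i=0: D_i=min(4*3^0,82)=4, bounds=[2,4]
  i=1: D_i=min(4*3^1,82)=12, bounds=[6,12]
  i=2: D_i=min(4*3^2,82)=36, bounds=[18,36]
  i=3: D_i=min(4*3^3,82)=82, bounds=[41,82]
  i=4: D_i=min(4*3^4,82)=82, bounds=[41,82]
  i=5: D_i=min(4*3^5,82)=82, bounds=[41,82]
  i=6: D_i=min(4*3^6,82)=82, bounds=[41,82]
  i=7: D_i=min(4*3^7,82)=82, bounds=[41,82]

Answer: [2,4] [6,12] [18,36] [41,82] [41,82] [41,82] [41,82] [41,82]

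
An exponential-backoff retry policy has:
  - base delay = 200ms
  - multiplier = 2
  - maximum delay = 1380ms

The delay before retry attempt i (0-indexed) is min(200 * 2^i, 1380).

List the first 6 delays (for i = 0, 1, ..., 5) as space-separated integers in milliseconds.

Answer: 200 400 800 1380 1380 1380

Derivation:
Computing each delay:
  i=0: min(200*2^0, 1380) = 200
  i=1: min(200*2^1, 1380) = 400
  i=2: min(200*2^2, 1380) = 800
  i=3: min(200*2^3, 1380) = 1380
  i=4: min(200*2^4, 1380) = 1380
  i=5: min(200*2^5, 1380) = 1380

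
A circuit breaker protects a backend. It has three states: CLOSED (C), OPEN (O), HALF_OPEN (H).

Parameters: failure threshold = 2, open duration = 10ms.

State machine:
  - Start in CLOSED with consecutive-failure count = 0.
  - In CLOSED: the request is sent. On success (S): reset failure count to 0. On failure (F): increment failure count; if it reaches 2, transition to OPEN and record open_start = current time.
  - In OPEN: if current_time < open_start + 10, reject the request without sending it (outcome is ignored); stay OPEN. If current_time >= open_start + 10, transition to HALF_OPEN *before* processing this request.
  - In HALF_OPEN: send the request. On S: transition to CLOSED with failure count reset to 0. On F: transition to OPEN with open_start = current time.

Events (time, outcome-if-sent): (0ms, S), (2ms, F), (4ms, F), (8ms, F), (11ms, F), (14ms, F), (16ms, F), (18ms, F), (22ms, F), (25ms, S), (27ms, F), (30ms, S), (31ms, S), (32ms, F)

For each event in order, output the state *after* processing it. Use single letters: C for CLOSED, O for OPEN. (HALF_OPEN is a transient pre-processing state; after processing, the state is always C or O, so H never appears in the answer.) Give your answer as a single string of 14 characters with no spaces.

State after each event:
  event#1 t=0ms outcome=S: state=CLOSED
  event#2 t=2ms outcome=F: state=CLOSED
  event#3 t=4ms outcome=F: state=OPEN
  event#4 t=8ms outcome=F: state=OPEN
  event#5 t=11ms outcome=F: state=OPEN
  event#6 t=14ms outcome=F: state=OPEN
  event#7 t=16ms outcome=F: state=OPEN
  event#8 t=18ms outcome=F: state=OPEN
  event#9 t=22ms outcome=F: state=OPEN
  event#10 t=25ms outcome=S: state=CLOSED
  event#11 t=27ms outcome=F: state=CLOSED
  event#12 t=30ms outcome=S: state=CLOSED
  event#13 t=31ms outcome=S: state=CLOSED
  event#14 t=32ms outcome=F: state=CLOSED

Answer: CCOOOOOOOCCCCC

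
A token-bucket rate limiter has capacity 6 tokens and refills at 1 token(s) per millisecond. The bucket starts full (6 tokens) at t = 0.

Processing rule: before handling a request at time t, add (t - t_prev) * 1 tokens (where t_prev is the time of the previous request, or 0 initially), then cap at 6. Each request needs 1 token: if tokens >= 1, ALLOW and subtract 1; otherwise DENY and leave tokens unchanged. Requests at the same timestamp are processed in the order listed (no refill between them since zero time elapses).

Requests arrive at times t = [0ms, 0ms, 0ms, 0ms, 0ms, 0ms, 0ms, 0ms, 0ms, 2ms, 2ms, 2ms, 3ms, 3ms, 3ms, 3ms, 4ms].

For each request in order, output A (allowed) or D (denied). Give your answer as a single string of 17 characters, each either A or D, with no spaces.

Simulating step by step:
  req#1 t=0ms: ALLOW
  req#2 t=0ms: ALLOW
  req#3 t=0ms: ALLOW
  req#4 t=0ms: ALLOW
  req#5 t=0ms: ALLOW
  req#6 t=0ms: ALLOW
  req#7 t=0ms: DENY
  req#8 t=0ms: DENY
  req#9 t=0ms: DENY
  req#10 t=2ms: ALLOW
  req#11 t=2ms: ALLOW
  req#12 t=2ms: DENY
  req#13 t=3ms: ALLOW
  req#14 t=3ms: DENY
  req#15 t=3ms: DENY
  req#16 t=3ms: DENY
  req#17 t=4ms: ALLOW

Answer: AAAAAADDDAADADDDA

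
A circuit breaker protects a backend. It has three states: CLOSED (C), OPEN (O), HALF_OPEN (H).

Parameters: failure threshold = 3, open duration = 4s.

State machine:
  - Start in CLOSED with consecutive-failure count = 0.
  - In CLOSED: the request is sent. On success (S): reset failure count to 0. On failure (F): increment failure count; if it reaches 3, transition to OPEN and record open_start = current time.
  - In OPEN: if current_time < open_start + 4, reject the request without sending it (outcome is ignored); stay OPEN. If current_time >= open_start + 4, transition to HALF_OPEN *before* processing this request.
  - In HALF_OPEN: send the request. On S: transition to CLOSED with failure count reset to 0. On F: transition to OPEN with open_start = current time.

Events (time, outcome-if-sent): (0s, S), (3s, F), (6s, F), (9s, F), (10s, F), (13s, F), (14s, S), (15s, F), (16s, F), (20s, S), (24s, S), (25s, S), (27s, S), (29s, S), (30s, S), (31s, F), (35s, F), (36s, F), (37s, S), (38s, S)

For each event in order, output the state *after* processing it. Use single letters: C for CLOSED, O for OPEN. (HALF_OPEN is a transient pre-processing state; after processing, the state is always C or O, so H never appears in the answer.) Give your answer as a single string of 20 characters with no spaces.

State after each event:
  event#1 t=0s outcome=S: state=CLOSED
  event#2 t=3s outcome=F: state=CLOSED
  event#3 t=6s outcome=F: state=CLOSED
  event#4 t=9s outcome=F: state=OPEN
  event#5 t=10s outcome=F: state=OPEN
  event#6 t=13s outcome=F: state=OPEN
  event#7 t=14s outcome=S: state=OPEN
  event#8 t=15s outcome=F: state=OPEN
  event#9 t=16s outcome=F: state=OPEN
  event#10 t=20s outcome=S: state=CLOSED
  event#11 t=24s outcome=S: state=CLOSED
  event#12 t=25s outcome=S: state=CLOSED
  event#13 t=27s outcome=S: state=CLOSED
  event#14 t=29s outcome=S: state=CLOSED
  event#15 t=30s outcome=S: state=CLOSED
  event#16 t=31s outcome=F: state=CLOSED
  event#17 t=35s outcome=F: state=CLOSED
  event#18 t=36s outcome=F: state=OPEN
  event#19 t=37s outcome=S: state=OPEN
  event#20 t=38s outcome=S: state=OPEN

Answer: CCCOOOOOOCCCCCCCCOOO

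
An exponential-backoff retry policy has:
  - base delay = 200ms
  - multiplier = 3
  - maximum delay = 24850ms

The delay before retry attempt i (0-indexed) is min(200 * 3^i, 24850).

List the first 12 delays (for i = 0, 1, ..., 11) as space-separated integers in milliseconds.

Answer: 200 600 1800 5400 16200 24850 24850 24850 24850 24850 24850 24850

Derivation:
Computing each delay:
  i=0: min(200*3^0, 24850) = 200
  i=1: min(200*3^1, 24850) = 600
  i=2: min(200*3^2, 24850) = 1800
  i=3: min(200*3^3, 24850) = 5400
  i=4: min(200*3^4, 24850) = 16200
  i=5: min(200*3^5, 24850) = 24850
  i=6: min(200*3^6, 24850) = 24850
  i=7: min(200*3^7, 24850) = 24850
  i=8: min(200*3^8, 24850) = 24850
  i=9: min(200*3^9, 24850) = 24850
  i=10: min(200*3^10, 24850) = 24850
  i=11: min(200*3^11, 24850) = 24850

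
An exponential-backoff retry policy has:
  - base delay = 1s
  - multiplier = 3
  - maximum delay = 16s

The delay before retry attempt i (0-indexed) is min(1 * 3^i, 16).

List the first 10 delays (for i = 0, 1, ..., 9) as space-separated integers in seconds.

Computing each delay:
  i=0: min(1*3^0, 16) = 1
  i=1: min(1*3^1, 16) = 3
  i=2: min(1*3^2, 16) = 9
  i=3: min(1*3^3, 16) = 16
  i=4: min(1*3^4, 16) = 16
  i=5: min(1*3^5, 16) = 16
  i=6: min(1*3^6, 16) = 16
  i=7: min(1*3^7, 16) = 16
  i=8: min(1*3^8, 16) = 16
  i=9: min(1*3^9, 16) = 16

Answer: 1 3 9 16 16 16 16 16 16 16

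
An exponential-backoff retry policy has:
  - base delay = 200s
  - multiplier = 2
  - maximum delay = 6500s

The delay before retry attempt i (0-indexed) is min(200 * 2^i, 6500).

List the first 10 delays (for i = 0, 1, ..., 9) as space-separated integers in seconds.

Computing each delay:
  i=0: min(200*2^0, 6500) = 200
  i=1: min(200*2^1, 6500) = 400
  i=2: min(200*2^2, 6500) = 800
  i=3: min(200*2^3, 6500) = 1600
  i=4: min(200*2^4, 6500) = 3200
  i=5: min(200*2^5, 6500) = 6400
  i=6: min(200*2^6, 6500) = 6500
  i=7: min(200*2^7, 6500) = 6500
  i=8: min(200*2^8, 6500) = 6500
  i=9: min(200*2^9, 6500) = 6500

Answer: 200 400 800 1600 3200 6400 6500 6500 6500 6500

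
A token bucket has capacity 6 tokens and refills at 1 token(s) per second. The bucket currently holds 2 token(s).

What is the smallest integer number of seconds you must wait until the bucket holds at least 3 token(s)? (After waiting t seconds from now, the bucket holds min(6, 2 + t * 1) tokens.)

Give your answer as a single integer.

Answer: 1

Derivation:
Need 2 + t * 1 >= 3, so t >= 1/1.
Smallest integer t = ceil(1/1) = 1.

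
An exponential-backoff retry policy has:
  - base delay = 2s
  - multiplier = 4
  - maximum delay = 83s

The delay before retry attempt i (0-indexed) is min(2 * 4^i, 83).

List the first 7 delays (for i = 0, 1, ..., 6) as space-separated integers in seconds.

Computing each delay:
  i=0: min(2*4^0, 83) = 2
  i=1: min(2*4^1, 83) = 8
  i=2: min(2*4^2, 83) = 32
  i=3: min(2*4^3, 83) = 83
  i=4: min(2*4^4, 83) = 83
  i=5: min(2*4^5, 83) = 83
  i=6: min(2*4^6, 83) = 83

Answer: 2 8 32 83 83 83 83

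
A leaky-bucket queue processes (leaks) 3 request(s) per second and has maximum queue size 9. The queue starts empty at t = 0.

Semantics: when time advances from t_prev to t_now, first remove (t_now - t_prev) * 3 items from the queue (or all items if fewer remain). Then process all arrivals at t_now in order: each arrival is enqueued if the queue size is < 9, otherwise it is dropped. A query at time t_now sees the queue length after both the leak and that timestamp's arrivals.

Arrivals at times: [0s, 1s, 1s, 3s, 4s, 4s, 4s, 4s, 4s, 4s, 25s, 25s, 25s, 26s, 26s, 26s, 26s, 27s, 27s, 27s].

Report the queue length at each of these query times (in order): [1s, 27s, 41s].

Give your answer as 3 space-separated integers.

Answer: 2 4 0

Derivation:
Queue lengths at query times:
  query t=1s: backlog = 2
  query t=27s: backlog = 4
  query t=41s: backlog = 0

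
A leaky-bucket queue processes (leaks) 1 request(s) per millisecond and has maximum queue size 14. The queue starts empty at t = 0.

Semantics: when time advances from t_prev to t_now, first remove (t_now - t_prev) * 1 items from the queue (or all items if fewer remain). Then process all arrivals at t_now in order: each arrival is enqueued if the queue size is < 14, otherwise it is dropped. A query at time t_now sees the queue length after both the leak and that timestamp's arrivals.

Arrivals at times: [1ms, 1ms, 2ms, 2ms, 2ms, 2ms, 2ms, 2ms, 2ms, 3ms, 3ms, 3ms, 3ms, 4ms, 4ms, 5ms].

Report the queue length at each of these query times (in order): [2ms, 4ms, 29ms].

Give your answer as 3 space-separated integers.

Answer: 8 12 0

Derivation:
Queue lengths at query times:
  query t=2ms: backlog = 8
  query t=4ms: backlog = 12
  query t=29ms: backlog = 0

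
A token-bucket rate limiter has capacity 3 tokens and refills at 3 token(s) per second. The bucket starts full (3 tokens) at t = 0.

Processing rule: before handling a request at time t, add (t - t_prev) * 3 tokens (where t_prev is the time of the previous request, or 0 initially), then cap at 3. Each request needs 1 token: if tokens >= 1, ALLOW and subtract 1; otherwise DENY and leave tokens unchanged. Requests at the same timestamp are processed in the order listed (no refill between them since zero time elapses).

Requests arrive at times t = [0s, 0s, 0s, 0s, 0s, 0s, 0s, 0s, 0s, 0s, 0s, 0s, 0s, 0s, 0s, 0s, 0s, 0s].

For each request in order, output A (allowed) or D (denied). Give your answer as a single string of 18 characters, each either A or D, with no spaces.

Answer: AAADDDDDDDDDDDDDDD

Derivation:
Simulating step by step:
  req#1 t=0s: ALLOW
  req#2 t=0s: ALLOW
  req#3 t=0s: ALLOW
  req#4 t=0s: DENY
  req#5 t=0s: DENY
  req#6 t=0s: DENY
  req#7 t=0s: DENY
  req#8 t=0s: DENY
  req#9 t=0s: DENY
  req#10 t=0s: DENY
  req#11 t=0s: DENY
  req#12 t=0s: DENY
  req#13 t=0s: DENY
  req#14 t=0s: DENY
  req#15 t=0s: DENY
  req#16 t=0s: DENY
  req#17 t=0s: DENY
  req#18 t=0s: DENY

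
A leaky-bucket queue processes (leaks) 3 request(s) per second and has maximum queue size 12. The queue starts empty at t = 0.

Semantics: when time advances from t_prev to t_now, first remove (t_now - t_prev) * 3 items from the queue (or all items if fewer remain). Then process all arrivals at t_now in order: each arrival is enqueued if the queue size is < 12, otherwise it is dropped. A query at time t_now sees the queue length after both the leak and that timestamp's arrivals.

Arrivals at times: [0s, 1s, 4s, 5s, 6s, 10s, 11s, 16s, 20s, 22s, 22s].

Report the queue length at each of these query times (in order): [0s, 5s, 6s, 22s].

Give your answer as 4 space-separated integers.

Answer: 1 1 1 2

Derivation:
Queue lengths at query times:
  query t=0s: backlog = 1
  query t=5s: backlog = 1
  query t=6s: backlog = 1
  query t=22s: backlog = 2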